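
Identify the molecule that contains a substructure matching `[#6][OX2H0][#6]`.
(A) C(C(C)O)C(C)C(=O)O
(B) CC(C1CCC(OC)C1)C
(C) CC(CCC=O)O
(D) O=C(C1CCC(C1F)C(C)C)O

B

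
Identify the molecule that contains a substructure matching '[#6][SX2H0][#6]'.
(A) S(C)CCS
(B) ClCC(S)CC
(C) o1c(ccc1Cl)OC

A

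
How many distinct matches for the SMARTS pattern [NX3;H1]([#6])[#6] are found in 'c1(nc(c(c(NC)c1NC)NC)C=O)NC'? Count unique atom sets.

4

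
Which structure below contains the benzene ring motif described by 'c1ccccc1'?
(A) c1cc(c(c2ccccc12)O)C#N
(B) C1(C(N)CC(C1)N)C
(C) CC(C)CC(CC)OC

c1ccccc1 describes six aromatic carbons in a ring (a benzene ring).
(A) contains the required atom environment, so the pattern matches.
(B) has a methyl group (-CH3) but no six-membered all-carbon aromatic ring is present.
(C) has a methyl group (-CH3) but no six-membered all-carbon aromatic ring is present.
So the answer is (A).

A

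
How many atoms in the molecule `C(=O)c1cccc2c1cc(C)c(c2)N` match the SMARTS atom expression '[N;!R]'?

1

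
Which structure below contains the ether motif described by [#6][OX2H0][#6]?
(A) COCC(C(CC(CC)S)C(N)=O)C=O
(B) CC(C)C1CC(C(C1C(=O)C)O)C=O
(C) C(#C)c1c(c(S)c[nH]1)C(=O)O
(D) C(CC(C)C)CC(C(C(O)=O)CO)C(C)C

A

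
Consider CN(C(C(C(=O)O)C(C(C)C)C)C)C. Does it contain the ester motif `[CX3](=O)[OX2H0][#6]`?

The pattern [CX3](=O)[OX2H0][#6] describes a carbonyl carbon bonded to an oxygen that is itself bonded to carbon (no H on that O) — an ester.
The closest candidate here is a carboxylic acid group (-C(=O)OH), but the singly-bonded O carries H (OX2H1, not H0). No other fragment satisfies the full query, so there is no match.

No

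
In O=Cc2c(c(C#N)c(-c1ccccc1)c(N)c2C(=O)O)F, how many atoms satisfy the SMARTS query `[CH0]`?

The query [CH0] means: aliphatic carbon with no attached hydrogen.
Check the 21 heavy atoms by environment: 7× c (aromatic, H0) → no; 1× N (H2) → no; 5× c (aromatic, H1) → no; 1× C (H1) → no; 2× O (H0) → no; 2× C (H0) → match; 1× N (H0) → no; 1× F (H0) → no; 1× O (H1) → no.
That gives 2 matching atoms.

2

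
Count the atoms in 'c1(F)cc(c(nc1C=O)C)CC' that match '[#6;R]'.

5

The query [#6;R] means: carbon that is part of a ring.
Check the 12 heavy atoms by environment: 1× n (aromatic, in 6-ring) → no; 5× c (aromatic, in 6-ring) → match; 4× C (acyclic) → no; 1× F (acyclic) → no; 1× O (acyclic) → no.
That gives 5 matching atoms.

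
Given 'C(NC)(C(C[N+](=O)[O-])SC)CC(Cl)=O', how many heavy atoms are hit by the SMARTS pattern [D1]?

6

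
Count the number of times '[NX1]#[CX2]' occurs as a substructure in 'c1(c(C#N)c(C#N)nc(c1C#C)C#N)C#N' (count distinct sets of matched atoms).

4

[NX1]#[CX2] is the SMARTS for a nitrile: a nitrogen triple-bonded to a two-connected carbon.
The molecule carries 4 separate instances of a nitrile (-C#N) meeting every constraint; each maps to a distinct set of atoms, giving 4 matches.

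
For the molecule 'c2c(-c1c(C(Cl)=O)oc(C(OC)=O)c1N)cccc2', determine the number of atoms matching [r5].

Check the 19 heavy atoms by environment: 1× o (aromatic, in 5-ring) → match; 4× c (aromatic, in 5-ring) → match; 1× N (acyclic) → no; 3× C (acyclic) → no; 3× O (acyclic) → no; 1× Cl (acyclic) → no; 6× c (aromatic, in 6-ring) → no.
Summing the matching environments: 1 + 4 = 5 matching atoms.

5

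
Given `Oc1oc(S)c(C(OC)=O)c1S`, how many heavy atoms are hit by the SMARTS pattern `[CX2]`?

Check the 12 heavy atoms by environment: 1× o (aromatic, X2) → no; 4× c (aromatic, X3) → no; 2× S (X2) → no; 1× C (X3) → no; 1× O (X1) → no; 2× O (X2) → no; 1× C (X4) → no.
No environment satisfies the query, so 0 matching atoms.

0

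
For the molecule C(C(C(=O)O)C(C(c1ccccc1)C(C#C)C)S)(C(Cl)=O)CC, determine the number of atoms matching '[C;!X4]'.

4

The query [C;!X4] means: aliphatic carbon that does not have four total connections.
Check the 23 heavy atoms by environment: 8× C (X4) → no; 6× c (aromatic, X3) → no; 2× C (X3) → match; 2× O (X1) → no; 1× O (X2) → no; 2× C (X2) → match; 1× Cl (X1) → no; 1× S (X2) → no.
Summing the matching environments: 2 + 2 = 4 matching atoms.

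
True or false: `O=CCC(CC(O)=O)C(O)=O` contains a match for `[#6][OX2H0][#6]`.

The pattern [#6][OX2H0][#6] describes an aliphatic oxygen bridging two carbons with no H on the oxygen — an ether.
The closest candidate here is a carboxylic acid group (-C(=O)OH), but the -OH oxygen has H1; the =O is OX1, not OX2. No other fragment satisfies the full query, so there is no match.

False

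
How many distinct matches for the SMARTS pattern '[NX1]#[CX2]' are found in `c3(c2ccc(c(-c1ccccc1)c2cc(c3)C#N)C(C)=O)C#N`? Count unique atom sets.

2

[NX1]#[CX2] is the SMARTS for a nitrile: a nitrogen triple-bonded to a two-connected carbon.
The molecule carries 2 separate instances of a nitrile (-C#N) meeting every constraint; each maps to a distinct set of atoms, giving 2 matches.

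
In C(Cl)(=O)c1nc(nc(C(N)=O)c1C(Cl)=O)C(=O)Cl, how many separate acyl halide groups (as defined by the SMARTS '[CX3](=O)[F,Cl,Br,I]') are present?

3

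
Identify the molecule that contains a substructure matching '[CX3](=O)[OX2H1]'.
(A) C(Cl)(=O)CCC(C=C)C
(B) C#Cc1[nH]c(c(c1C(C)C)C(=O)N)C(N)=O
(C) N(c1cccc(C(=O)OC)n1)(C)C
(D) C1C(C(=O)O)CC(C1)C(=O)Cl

[CX3](=O)[OX2H1] describes an sp2 carbon double-bonded to O and single-bonded to an -OH oxygen (a carboxylic acid).
(A) has an acyl chloride (-C(=O)Cl) but the carbonyl is bonded to Cl, not to an -OH oxygen.
(B) has a primary amide (-C(=O)NH2) but the carbonyl is bonded to N, not to an -OH oxygen.
(C) has a methyl-ester group (-C(=O)OCH3) but the singly-bonded O has no H (OX2H0, not OX2H1).
(D) contains a carboxylic acid group (-C(=O)OH), which satisfies every atom and bond constraint.
So the answer is (D).

D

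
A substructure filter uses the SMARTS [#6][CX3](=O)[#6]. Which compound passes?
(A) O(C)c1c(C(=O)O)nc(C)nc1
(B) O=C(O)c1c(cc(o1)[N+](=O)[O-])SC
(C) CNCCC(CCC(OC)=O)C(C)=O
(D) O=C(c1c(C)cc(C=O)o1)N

C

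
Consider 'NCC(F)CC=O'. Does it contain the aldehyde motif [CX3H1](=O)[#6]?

The pattern [CX3H1](=O)[#6] describes an sp2 carbon with one H, double-bonded to O and single-bonded to carbon — an aldehyde.
The molecule carries an aldehyde (-CHO), whose atoms satisfy every constraint of the query, so the pattern matches.

Yes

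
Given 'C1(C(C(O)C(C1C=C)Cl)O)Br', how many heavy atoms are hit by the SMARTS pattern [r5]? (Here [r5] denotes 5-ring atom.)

5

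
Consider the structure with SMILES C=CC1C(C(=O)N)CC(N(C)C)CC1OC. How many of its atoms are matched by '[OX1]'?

1

The query [OX1] means: aliphatic oxygen with one total connection — typically a carbonyl =O or an oxide.
Check the 16 heavy atoms by environment: 9× C (X4) → no; 3× C (X3) → no; 1× O (X1) → match; 2× N (X3) → no; 1× O (X2) → no.
That gives 1 matching atom.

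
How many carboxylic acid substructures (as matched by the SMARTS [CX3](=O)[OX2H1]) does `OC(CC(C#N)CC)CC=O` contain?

0

[CX3](=O)[OX2H1] is the SMARTS for a carboxylic acid: an sp2 carbon double-bonded to O and single-bonded to an -OH oxygen.
The molecule has an aldehyde (-CHO), but there is no singly-bonded oxygen on the carbonyl carbon; nothing else fits, so there are 0 matches.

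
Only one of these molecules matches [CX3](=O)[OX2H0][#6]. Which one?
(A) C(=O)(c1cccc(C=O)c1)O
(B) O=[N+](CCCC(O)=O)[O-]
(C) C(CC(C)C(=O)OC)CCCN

C

[CX3](=O)[OX2H0][#6] describes a carbonyl carbon bonded to an oxygen that is itself bonded to carbon (no H on that O) (an ester).
(A) has a carboxylic acid group (-C(=O)OH) but the singly-bonded O carries H (OX2H1, not H0).
(B) has a carboxylic acid group (-C(=O)OH) but the singly-bonded O carries H (OX2H1, not H0).
(C) contains a methyl-ester group (-C(=O)OCH3), which satisfies every atom and bond constraint.
So the answer is (C).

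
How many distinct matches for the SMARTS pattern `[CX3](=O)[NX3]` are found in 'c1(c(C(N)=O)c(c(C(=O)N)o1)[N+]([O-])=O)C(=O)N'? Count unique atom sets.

3

[CX3](=O)[NX3] is the SMARTS for an amide: a carbonyl carbon bonded to a trivalent nitrogen.
The molecule carries 3 separate instances of a primary amide (-C(=O)NH2) meeting every constraint; each maps to a distinct set of atoms, giving 3 matches.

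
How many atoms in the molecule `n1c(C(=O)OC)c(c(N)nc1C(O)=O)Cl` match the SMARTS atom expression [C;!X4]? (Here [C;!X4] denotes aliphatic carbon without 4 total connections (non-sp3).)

Check the 15 heavy atoms by environment: 2× n (aromatic, X2) → no; 4× c (aromatic, X3) → no; 1× N (X3) → no; 2× C (X3) → match; 2× O (X1) → no; 2× O (X2) → no; 1× C (X4) → no; 1× Cl (X1) → no.
That gives 2 matching atoms.

2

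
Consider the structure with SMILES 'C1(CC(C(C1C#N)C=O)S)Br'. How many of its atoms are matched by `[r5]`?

5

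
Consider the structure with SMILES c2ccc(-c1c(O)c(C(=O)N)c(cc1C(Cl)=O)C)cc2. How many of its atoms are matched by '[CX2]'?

0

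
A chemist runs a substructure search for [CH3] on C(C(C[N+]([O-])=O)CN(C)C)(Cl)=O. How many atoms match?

2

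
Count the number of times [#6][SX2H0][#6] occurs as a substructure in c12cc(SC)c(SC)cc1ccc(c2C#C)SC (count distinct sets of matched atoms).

3

[#6][SX2H0][#6] is the SMARTS for a thioether: an aliphatic sulfur bridging two carbons with no H on the sulfur.
The molecule carries 3 separate instances of a methylthio ether (-SCH3) meeting every constraint; each maps to a distinct set of atoms, giving 3 matches.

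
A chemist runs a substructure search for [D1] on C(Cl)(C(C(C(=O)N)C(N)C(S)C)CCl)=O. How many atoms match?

Check the 15 heavy atoms by environment: 1× C (D2) → no; 6× C (D3) → no; 1× C (D1) → match; 2× O (D1) → match; 2× Cl (D1) → match; 2× N (D1) → match; 1× S (D1) → match.
Summing the matching environments: 1 + 2 + 2 + 2 + 1 = 8 matching atoms.

8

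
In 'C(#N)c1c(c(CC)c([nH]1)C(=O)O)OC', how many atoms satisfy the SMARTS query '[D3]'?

5

The query [D3] means: atom with exactly three heavy-atom neighbours.
Check the 14 heavy atoms by environment: 1× n (aromatic, D2) → no; 4× c (aromatic, D3) → match; 2× C (D2) → no; 1× N (D1) → no; 1× O (D2) → no; 2× C (D1) → no; 1× C (D3) → match; 2× O (D1) → no.
Summing the matching environments: 4 + 1 = 5 matching atoms.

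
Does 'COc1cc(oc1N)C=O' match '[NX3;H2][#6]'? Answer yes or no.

The pattern [NX3;H2][#6] describes a trivalent nitrogen with two H attached to carbon — a primary amine.
The molecule carries a primary amino group (-NH2), whose atoms satisfy every constraint of the query, so the pattern matches.

Yes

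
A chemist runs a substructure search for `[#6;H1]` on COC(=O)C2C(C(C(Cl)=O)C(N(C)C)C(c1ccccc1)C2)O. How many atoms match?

Check the 23 heavy atoms by environment: 5× C (H1) → match; 1× C (H2) → no; 2× C (H0) → no; 3× O (H0) → no; 1× Cl (H0) → no; 3× C (H3) → no; 1× c (aromatic, H0) → no; 5× c (aromatic, H1) → match; 1× N (H0) → no; 1× O (H1) → no.
Summing the matching environments: 5 + 5 = 10 matching atoms.

10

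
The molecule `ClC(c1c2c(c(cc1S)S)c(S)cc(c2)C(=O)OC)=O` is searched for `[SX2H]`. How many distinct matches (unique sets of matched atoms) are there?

[SX2H] is the SMARTS for a thiol: an aliphatic sulfur with two connections, one being H.
The molecule carries 3 separate instances of a thiol (-SH) meeting every constraint; each maps to a distinct set of atoms, giving 3 matches.

3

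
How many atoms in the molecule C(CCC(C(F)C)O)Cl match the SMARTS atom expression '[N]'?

0

The query [N] means: uppercase N matches aliphatic (non-aromatic) nitrogen only.
Check the 9 heavy atoms by environment: 6× C → no; 1× O → no; 1× Cl → no; 1× F → no.
No environment satisfies the query, so 0 matching atoms.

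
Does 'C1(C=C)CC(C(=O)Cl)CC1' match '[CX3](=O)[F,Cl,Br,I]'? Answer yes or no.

Yes

The pattern [CX3](=O)[F,Cl,Br,I] describes a carbonyl carbon bonded to a halogen — an acyl halide.
The molecule carries an acyl chloride (-C(=O)Cl), whose atoms satisfy every constraint of the query, so the pattern matches.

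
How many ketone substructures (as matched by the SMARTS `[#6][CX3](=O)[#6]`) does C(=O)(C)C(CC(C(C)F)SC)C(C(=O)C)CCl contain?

2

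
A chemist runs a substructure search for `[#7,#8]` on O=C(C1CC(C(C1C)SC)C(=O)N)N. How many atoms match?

The query [#7,#8] means: nitrogen or oxygen (comma = OR).
Check the 14 heavy atoms by environment: 9× C → no; 2× O → match; 2× N → match; 1× S → no.
Summing the matching environments: 2 + 2 = 4 matching atoms.

4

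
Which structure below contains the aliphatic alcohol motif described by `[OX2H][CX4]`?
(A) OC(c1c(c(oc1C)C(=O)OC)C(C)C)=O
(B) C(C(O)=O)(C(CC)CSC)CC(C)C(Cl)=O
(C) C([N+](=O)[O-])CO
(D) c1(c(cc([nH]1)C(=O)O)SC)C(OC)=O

C

[OX2H][CX4] describes a hydroxyl oxygen bound to an sp3 (X4) carbon (an aliphatic alcohol).
(A) has a carboxylic acid group (-C(=O)OH) but the -OH is on a CX3 carbonyl carbon, not a CX4 carbon.
(B) has a carboxylic acid group (-C(=O)OH) but the -OH is on a CX3 carbonyl carbon, not a CX4 carbon.
(C) contains a hydroxyl group (-OH), which satisfies every atom and bond constraint.
(D) has a carboxylic acid group (-C(=O)OH) but the -OH is on a CX3 carbonyl carbon, not a CX4 carbon.
So the answer is (C).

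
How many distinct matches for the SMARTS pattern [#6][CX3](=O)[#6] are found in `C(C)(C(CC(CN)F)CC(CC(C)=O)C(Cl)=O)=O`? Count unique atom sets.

[#6][CX3](=O)[#6] is the SMARTS for a ketone: a carbonyl carbon (no H) flanked by two carbons.
The molecule carries 2 separate instances of an acetyl/ketone group (-C(=O)CH3) meeting every constraint; each maps to a distinct set of atoms, giving 2 matches.

2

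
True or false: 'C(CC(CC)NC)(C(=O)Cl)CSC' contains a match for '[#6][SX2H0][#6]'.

The pattern [#6][SX2H0][#6] describes an aliphatic sulfur bridging two carbons with no H on the sulfur — a thioether.
The molecule carries a methylthio ether (-SCH3), whose atoms satisfy every constraint of the query, so the pattern matches.

True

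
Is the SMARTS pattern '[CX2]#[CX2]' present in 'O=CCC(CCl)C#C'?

Yes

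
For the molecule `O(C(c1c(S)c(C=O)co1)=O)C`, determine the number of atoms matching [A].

Check the 12 heavy atoms by environment: 1× o (aromatic) → no; 4× c (aromatic) → no; 3× C → match; 3× O → match; 1× S → match.
Summing the matching environments: 3 + 3 + 1 = 7 matching atoms.

7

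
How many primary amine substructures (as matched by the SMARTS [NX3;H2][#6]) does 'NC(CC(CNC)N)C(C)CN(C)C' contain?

[NX3;H2][#6] is the SMARTS for a primary amine: a trivalent nitrogen with two H attached to carbon.
The molecule carries 2 separate instances of a primary amino group (-NH2) meeting every constraint; each maps to a distinct set of atoms, giving 2 matches.

2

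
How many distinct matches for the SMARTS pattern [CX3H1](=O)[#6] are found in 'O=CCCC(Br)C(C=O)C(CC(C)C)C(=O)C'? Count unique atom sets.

2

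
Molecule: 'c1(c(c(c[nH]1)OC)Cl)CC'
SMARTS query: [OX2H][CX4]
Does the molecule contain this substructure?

No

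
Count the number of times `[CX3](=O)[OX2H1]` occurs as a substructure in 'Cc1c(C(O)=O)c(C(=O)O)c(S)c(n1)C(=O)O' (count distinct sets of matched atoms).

3

[CX3](=O)[OX2H1] is the SMARTS for a carboxylic acid: an sp2 carbon double-bonded to O and single-bonded to an -OH oxygen.
The molecule carries 3 separate instances of a carboxylic acid group (-C(=O)OH) meeting every constraint; each maps to a distinct set of atoms, giving 3 matches.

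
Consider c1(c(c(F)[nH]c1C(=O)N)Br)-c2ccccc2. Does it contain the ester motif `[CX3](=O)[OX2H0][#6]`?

The pattern [CX3](=O)[OX2H0][#6] describes a carbonyl carbon bonded to an oxygen that is itself bonded to carbon (no H on that O) — an ester.
The closest candidate here is a primary amide (-C(=O)NH2), but the carbonyl is bonded to N, not to an O-C linkage. No other fragment satisfies the full query, so there is no match.

No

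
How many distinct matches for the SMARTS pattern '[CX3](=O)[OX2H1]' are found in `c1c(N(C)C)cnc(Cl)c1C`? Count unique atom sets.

[CX3](=O)[OX2H1] is the SMARTS for a carboxylic acid: an sp2 carbon double-bonded to O and single-bonded to an -OH oxygen.
No fragment in the molecule satisfies every constraint, giving 0 matches.

0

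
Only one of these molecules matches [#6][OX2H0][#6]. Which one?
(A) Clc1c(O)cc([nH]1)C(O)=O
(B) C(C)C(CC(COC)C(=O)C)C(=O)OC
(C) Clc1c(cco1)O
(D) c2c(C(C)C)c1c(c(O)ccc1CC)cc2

B

[#6][OX2H0][#6] describes an aliphatic oxygen bridging two carbons with no H on the oxygen (an ether).
(A) has a carboxylic acid group (-C(=O)OH) but the -OH oxygen has H1; the =O is OX1, not OX2.
(B) contains a methoxy ether (-OCH3), which satisfies every atom and bond constraint.
(C) has a hydroxyl group (-OH) but the oxygen has H1, not H0 bridging two carbons.
(D) has a hydroxyl group (-OH) but the oxygen has H1, not H0 bridging two carbons.
So the answer is (B).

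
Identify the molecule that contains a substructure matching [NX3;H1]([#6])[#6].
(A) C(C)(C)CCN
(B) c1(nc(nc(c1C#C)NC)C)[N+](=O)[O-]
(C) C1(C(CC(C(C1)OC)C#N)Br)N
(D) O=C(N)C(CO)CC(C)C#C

[NX3;H1]([#6])[#6] describes a trivalent nitrogen with one H, bonded to two carbons (a secondary amine).
(A) has a primary amino group (-NH2) but the nitrogen has H2 and only one carbon neighbour.
(B) contains an N-methylamino group (-NHCH3), which satisfies every atom and bond constraint.
(C) has a primary amino group (-NH2) but the nitrogen has H2 and only one carbon neighbour.
(D) has a primary amide (-C(=O)NH2) but the -C(=O)NH2 nitrogen has H2, not H1.
So the answer is (B).

B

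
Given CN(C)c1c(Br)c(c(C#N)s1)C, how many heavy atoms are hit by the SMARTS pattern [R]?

5

Check the 12 heavy atoms by environment: 1× s (aromatic, in 5-ring) → match; 4× c (aromatic, in 5-ring) → match; 2× N (acyclic) → no; 4× C (acyclic) → no; 1× Br (acyclic) → no.
Summing the matching environments: 1 + 4 = 5 matching atoms.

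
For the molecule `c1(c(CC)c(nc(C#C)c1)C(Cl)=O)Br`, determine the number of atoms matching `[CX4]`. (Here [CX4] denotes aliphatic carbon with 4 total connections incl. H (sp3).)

2

Check the 14 heavy atoms by environment: 1× n (aromatic, X2) → no; 5× c (aromatic, X3) → no; 2× C (X4) → match; 2× C (X2) → no; 1× C (X3) → no; 1× O (X1) → no; 1× Cl (X1) → no; 1× Br (X1) → no.
That gives 2 matching atoms.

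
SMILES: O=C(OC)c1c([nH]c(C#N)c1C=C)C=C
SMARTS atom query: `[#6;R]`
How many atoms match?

The query [#6;R] means: carbon that is part of a ring.
Check the 15 heavy atoms by environment: 1× n (aromatic, in 5-ring) → no; 4× c (aromatic, in 5-ring) → match; 7× C (acyclic) → no; 2× O (acyclic) → no; 1× N (acyclic) → no.
That gives 4 matching atoms.

4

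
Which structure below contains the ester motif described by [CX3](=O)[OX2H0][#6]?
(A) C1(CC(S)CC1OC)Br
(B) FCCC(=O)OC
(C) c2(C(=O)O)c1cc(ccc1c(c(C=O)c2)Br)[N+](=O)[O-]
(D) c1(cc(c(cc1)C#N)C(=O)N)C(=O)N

B

[CX3](=O)[OX2H0][#6] describes a carbonyl carbon bonded to an oxygen that is itself bonded to carbon (no H on that O) (an ester).
(A) has a methoxy ether (-OCH3) but the ether oxygen is not adjacent to a C=O carbon.
(B) contains a methyl-ester group (-C(=O)OCH3), which satisfies every atom and bond constraint.
(C) has a carboxylic acid group (-C(=O)OH) but the singly-bonded O carries H (OX2H1, not H0).
(D) has a primary amide (-C(=O)NH2) but the carbonyl is bonded to N, not to an O-C linkage.
So the answer is (B).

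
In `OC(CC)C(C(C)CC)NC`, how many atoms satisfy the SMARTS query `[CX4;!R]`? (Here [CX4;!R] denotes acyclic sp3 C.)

9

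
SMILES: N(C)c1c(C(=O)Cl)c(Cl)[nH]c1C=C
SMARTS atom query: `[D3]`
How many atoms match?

The query [D3] means: atom with exactly three heavy-atom neighbours.
Check the 13 heavy atoms by environment: 1× n (aromatic, D2) → no; 4× c (aromatic, D3) → match; 1× N (D2) → no; 2× C (D1) → no; 2× Cl (D1) → no; 1× C (D3) → match; 1× O (D1) → no; 1× C (D2) → no.
Summing the matching environments: 4 + 1 = 5 matching atoms.

5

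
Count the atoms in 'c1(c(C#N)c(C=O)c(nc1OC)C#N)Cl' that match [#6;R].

The query [#6;R] means: carbon that is part of a ring.
Check the 15 heavy atoms by environment: 1× n (aromatic, in 6-ring) → no; 5× c (aromatic, in 6-ring) → match; 2× O (acyclic) → no; 4× C (acyclic) → no; 1× Cl (acyclic) → no; 2× N (acyclic) → no.
That gives 5 matching atoms.

5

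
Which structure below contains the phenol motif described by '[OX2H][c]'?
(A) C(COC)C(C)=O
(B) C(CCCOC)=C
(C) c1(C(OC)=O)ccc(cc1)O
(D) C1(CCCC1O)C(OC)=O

[OX2H][c] describes a hydroxyl oxygen attached to an aromatic carbon (a phenol).
(A) has a methoxy ether (-OCH3) but the oxygen has H0, not H1.
(B) has a methoxy ether (-OCH3) but the oxygen has H0, not H1.
(C) contains a hydroxyl group (-OH), which satisfies every atom and bond constraint.
(D) has a hydroxyl group (-OH) but the -OH is on an aliphatic carbon, not an aromatic c.
So the answer is (C).

C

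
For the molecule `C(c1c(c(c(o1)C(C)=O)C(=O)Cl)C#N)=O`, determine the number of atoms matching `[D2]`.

3

The query [D2] means: atom with exactly two heavy-atom neighbours.
Check the 15 heavy atoms by environment: 1× o (aromatic, D2) → match; 4× c (aromatic, D3) → no; 2× C (D3) → no; 3× O (D1) → no; 1× C (D1) → no; 2× C (D2) → match; 1× N (D1) → no; 1× Cl (D1) → no.
Summing the matching environments: 1 + 2 = 3 matching atoms.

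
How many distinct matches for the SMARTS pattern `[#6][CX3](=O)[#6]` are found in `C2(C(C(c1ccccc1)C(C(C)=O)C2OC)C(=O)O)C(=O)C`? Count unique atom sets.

2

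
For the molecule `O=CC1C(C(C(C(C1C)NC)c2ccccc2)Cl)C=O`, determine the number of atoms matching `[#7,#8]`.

3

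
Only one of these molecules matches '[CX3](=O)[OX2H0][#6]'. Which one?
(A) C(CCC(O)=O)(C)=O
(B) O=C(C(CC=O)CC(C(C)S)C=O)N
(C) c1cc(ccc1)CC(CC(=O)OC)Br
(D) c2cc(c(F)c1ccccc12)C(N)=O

[CX3](=O)[OX2H0][#6] describes a carbonyl carbon bonded to an oxygen that is itself bonded to carbon (no H on that O) (an ester).
(A) has a carboxylic acid group (-C(=O)OH) but the singly-bonded O carries H (OX2H1, not H0).
(B) has a primary amide (-C(=O)NH2) but the carbonyl is bonded to N, not to an O-C linkage.
(C) contains a methyl-ester group (-C(=O)OCH3), which satisfies every atom and bond constraint.
(D) has a primary amide (-C(=O)NH2) but the carbonyl is bonded to N, not to an O-C linkage.
So the answer is (C).

C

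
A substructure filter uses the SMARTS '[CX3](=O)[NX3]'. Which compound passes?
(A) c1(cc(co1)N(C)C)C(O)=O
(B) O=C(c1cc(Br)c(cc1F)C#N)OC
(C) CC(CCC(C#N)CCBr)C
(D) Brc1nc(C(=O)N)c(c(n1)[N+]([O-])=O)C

D

[CX3](=O)[NX3] describes a carbonyl carbon bonded to a trivalent nitrogen (an amide).
(A) has a carboxylic acid group (-C(=O)OH) but the carbonyl is bonded to O, not to an NX3 nitrogen.
(B) has a methyl-ester group (-C(=O)OCH3) but the carbonyl is bonded to O, not to an NX3 nitrogen.
(C) has a nitrile (-C#N) but the nitrile N is NX1 (triple-bonded), not NX3.
(D) contains a primary amide (-C(=O)NH2), which satisfies every atom and bond constraint.
So the answer is (D).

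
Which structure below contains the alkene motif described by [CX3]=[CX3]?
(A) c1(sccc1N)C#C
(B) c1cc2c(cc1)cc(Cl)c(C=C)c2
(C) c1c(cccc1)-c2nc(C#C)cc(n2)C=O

[CX3]=[CX3] describes a non-aromatic C=C double bond between two sp2 carbons (an alkene).
(A) has an ethynyl group (-C#CH) but the C-C bond is a triple bond, not a double bond.
(B) contains a vinyl group (-CH=CH2), which satisfies every atom and bond constraint.
(C) has an ethynyl group (-C#CH) but the C-C bond is a triple bond, not a double bond.
So the answer is (B).

B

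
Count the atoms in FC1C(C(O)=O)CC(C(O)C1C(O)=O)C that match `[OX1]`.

Check the 15 heavy atoms by environment: 7× C (X4) → no; 2× C (X3) → no; 2× O (X1) → match; 3× O (X2) → no; 1× F (X1) → no.
That gives 2 matching atoms.

2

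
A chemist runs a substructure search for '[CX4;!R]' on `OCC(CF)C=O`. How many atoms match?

3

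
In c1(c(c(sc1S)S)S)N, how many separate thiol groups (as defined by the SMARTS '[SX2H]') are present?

[SX2H] is the SMARTS for a thiol: an aliphatic sulfur with two connections, one being H.
The molecule carries 3 separate instances of a thiol (-SH) meeting every constraint; each maps to a distinct set of atoms, giving 3 matches.

3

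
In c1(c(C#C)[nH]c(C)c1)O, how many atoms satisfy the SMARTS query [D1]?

3

The query [D1] means: atom with exactly one heavy-atom neighbour (degree 1).
Check the 9 heavy atoms by environment: 1× n (aromatic, D2) → no; 3× c (aromatic, D3) → no; 1× c (aromatic, D2) → no; 1× C (D2) → no; 2× C (D1) → match; 1× O (D1) → match.
Summing the matching environments: 2 + 1 = 3 matching atoms.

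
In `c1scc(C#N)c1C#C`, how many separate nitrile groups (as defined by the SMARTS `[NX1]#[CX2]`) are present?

1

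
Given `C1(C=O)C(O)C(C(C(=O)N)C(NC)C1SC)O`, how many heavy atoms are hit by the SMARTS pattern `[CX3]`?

The query [CX3] means: C with X3: aliphatic carbon with exactly 3 total connections.
Check the 17 heavy atoms by environment: 8× C (X4) → no; 1× S (X2) → no; 2× C (X3) → match; 2× O (X1) → no; 2× N (X3) → no; 2× O (X2) → no.
That gives 2 matching atoms.

2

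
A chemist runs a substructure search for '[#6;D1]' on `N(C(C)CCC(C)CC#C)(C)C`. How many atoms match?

5

Check the 12 heavy atoms by environment: 4× C (D2) → no; 2× C (D3) → no; 5× C (D1) → match; 1× N (D3) → no.
That gives 5 matching atoms.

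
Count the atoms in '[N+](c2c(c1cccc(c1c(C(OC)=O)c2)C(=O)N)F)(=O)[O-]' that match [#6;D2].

4

The query [#6;D2] means: any carbon bonded to exactly two heavy atoms.
Check the 21 heavy atoms by environment: 6× c (aromatic, D3) → no; 4× c (aromatic, D2) → match; 2× C (D3) → no; 3× O (D1) → no; 1× N (D1) → no; 1× O (D2) → no; 1× C (D1) → no; 1× F (D1) → no; 1× N (charge +1, D3) → no; 1× O (charge -1, D1) → no.
That gives 4 matching atoms.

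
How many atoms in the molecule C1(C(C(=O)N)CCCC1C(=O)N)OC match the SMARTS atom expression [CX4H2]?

3

The query [CX4H2] means: sp3 carbon (X4) with exactly two hydrogens.
Check the 14 heavy atoms by environment: 3× C (H2, X4) → match; 3× C (H1, X4) → no; 1× O (H0, X2) → no; 1× C (H3, X4) → no; 2× C (H0, X3) → no; 2× O (H0, X1) → no; 2× N (H2, X3) → no.
That gives 3 matching atoms.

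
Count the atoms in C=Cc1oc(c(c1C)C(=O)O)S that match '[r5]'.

Check the 12 heavy atoms by environment: 1× o (aromatic, in 5-ring) → match; 4× c (aromatic, in 5-ring) → match; 4× C (acyclic) → no; 2× O (acyclic) → no; 1× S (acyclic) → no.
Summing the matching environments: 1 + 4 = 5 matching atoms.

5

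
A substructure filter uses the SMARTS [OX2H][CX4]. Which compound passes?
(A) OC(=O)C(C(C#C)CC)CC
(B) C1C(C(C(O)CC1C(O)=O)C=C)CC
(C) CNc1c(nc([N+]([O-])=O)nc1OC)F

[OX2H][CX4] describes a hydroxyl oxygen bound to an sp3 (X4) carbon (an aliphatic alcohol).
(A) has a carboxylic acid group (-C(=O)OH) but the -OH is on a CX3 carbonyl carbon, not a CX4 carbon.
(B) contains a hydroxyl group (-OH), which satisfies every atom and bond constraint.
(C) has a methoxy ether (-OCH3) but the oxygen has H0 (ether), not H1.
So the answer is (B).

B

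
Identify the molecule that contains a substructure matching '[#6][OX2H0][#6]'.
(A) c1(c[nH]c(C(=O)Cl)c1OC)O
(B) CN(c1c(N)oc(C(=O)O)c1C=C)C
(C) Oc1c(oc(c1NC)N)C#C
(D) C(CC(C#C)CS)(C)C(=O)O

A

[#6][OX2H0][#6] describes an aliphatic oxygen bridging two carbons with no H on the oxygen (an ether).
(A) contains a methoxy ether (-OCH3), which satisfies every atom and bond constraint.
(B) has a carboxylic acid group (-C(=O)OH) but the -OH oxygen has H1; the =O is OX1, not OX2.
(C) has a hydroxyl group (-OH) but the oxygen has H1, not H0 bridging two carbons.
(D) has a carboxylic acid group (-C(=O)OH) but the -OH oxygen has H1; the =O is OX1, not OX2.
So the answer is (A).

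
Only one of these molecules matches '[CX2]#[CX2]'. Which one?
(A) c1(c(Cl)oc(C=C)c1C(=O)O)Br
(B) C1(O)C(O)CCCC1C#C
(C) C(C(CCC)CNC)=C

[CX2]#[CX2] describes a carbon-carbon triple bond (an alkyne).
(A) has a vinyl group (-CH=CH2) but the C=C is a double bond; both carbons are CX3, not CX2.
(B) contains an ethynyl group (-C#CH), which satisfies every atom and bond constraint.
(C) has a vinyl group (-CH=CH2) but the C=C is a double bond; both carbons are CX3, not CX2.
So the answer is (B).

B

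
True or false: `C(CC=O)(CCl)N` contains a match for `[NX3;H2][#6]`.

The pattern [NX3;H2][#6] describes a trivalent nitrogen with two H attached to carbon — a primary amine.
The molecule carries a primary amino group (-NH2), whose atoms satisfy every constraint of the query, so the pattern matches.

True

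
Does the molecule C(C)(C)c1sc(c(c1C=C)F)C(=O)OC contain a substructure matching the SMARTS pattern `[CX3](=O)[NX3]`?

No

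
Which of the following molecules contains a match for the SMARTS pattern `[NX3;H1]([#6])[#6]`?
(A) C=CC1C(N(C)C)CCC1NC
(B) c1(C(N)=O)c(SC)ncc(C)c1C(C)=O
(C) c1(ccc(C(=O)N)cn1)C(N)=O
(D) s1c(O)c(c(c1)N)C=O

A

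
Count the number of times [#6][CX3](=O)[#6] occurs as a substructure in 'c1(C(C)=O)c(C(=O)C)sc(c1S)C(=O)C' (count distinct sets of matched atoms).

[#6][CX3](=O)[#6] is the SMARTS for a ketone: a carbonyl carbon (no H) flanked by two carbons.
The molecule carries 3 separate instances of an acetyl/ketone group (-C(=O)CH3) meeting every constraint; each maps to a distinct set of atoms, giving 3 matches.

3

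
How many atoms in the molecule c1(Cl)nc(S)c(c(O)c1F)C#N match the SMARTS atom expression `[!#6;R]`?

Check the 12 heavy atoms by environment: 1× n (aromatic, in 6-ring) → match; 5× c (aromatic, in 6-ring) → no; 1× Cl (acyclic) → no; 1× C (acyclic) → no; 1× N (acyclic) → no; 1× O (acyclic) → no; 1× S (acyclic) → no; 1× F (acyclic) → no.
That gives 1 matching atom.

1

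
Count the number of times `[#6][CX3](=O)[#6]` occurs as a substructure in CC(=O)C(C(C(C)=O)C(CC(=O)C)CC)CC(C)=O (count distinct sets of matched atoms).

4

[#6][CX3](=O)[#6] is the SMARTS for a ketone: a carbonyl carbon (no H) flanked by two carbons.
The molecule carries 4 separate instances of an acetyl/ketone group (-C(=O)CH3) meeting every constraint; each maps to a distinct set of atoms, giving 4 matches.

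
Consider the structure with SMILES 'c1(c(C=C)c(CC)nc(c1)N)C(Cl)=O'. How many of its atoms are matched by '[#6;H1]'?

2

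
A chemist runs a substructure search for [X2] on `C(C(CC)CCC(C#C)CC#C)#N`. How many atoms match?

The query [X2] means: any atom with exactly two total connections (bonds + H).
Check the 13 heavy atoms by environment: 7× C (X4) → no; 5× C (X2) → match; 1× N (X1) → no.
That gives 5 matching atoms.

5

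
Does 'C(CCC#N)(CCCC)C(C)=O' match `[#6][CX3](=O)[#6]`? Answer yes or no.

The pattern [#6][CX3](=O)[#6] describes a carbonyl carbon (no H) flanked by two carbons — a ketone.
The molecule carries an acetyl/ketone group (-C(=O)CH3), whose atoms satisfy every constraint of the query, so the pattern matches.

Yes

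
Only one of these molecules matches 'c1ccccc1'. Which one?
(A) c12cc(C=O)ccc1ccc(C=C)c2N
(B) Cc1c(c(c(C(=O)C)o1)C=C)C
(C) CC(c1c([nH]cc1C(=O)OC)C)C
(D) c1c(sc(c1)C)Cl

A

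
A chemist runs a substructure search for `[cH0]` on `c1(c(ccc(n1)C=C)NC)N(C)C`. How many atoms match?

3

Check the 13 heavy atoms by environment: 1× n (aromatic, H0) → no; 3× c (aromatic, H0) → match; 2× c (aromatic, H1) → no; 1× N (H1) → no; 3× C (H3) → no; 1× N (H0) → no; 1× C (H1) → no; 1× C (H2) → no.
That gives 3 matching atoms.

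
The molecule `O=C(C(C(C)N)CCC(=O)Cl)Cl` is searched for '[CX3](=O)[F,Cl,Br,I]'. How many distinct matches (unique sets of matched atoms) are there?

[CX3](=O)[F,Cl,Br,I] is the SMARTS for an acyl halide: a carbonyl carbon bonded to a halogen.
The molecule carries 2 separate instances of an acyl chloride (-C(=O)Cl) meeting every constraint; each maps to a distinct set of atoms, giving 2 matches.

2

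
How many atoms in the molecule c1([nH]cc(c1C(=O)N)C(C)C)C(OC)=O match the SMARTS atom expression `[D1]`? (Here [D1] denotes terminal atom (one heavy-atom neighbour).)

6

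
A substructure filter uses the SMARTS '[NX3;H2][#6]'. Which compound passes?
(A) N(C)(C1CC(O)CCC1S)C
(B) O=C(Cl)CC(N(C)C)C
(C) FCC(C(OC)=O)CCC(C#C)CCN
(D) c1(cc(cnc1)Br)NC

[NX3;H2][#6] describes a trivalent nitrogen with two H attached to carbon (a primary amine).
(A) has a dimethylamino group (-N(CH3)2) but the nitrogen has H0, not H2.
(B) has a dimethylamino group (-N(CH3)2) but the nitrogen has H0, not H2.
(C) contains a primary amino group (-NH2), which satisfies every atom and bond constraint.
(D) has an N-methylamino group (-NHCH3) but the nitrogen bears two carbons and only one H (H1), not H2.
So the answer is (C).

C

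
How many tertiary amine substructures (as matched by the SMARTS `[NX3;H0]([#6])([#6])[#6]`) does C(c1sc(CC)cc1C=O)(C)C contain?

0

[NX3;H0]([#6])([#6])[#6] is the SMARTS for a tertiary amine: a trivalent nitrogen with no H, bonded to three carbons.
No fragment in the molecule satisfies every constraint, giving 0 matches.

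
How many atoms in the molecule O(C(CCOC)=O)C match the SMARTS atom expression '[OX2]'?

2

The query [OX2] means: aliphatic oxygen with two total connections — ether, hydroxyl, or ester single-bond O.
Check the 8 heavy atoms by environment: 4× C (X4) → no; 1× C (X3) → no; 1× O (X1) → no; 2× O (X2) → match.
That gives 2 matching atoms.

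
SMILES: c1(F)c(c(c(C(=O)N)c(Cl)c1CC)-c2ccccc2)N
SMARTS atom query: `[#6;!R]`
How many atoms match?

The query [#6;!R] means: carbon not in any ring.
Check the 20 heavy atoms by environment: 12× c (aromatic, in 6-ring) → no; 1× F (acyclic) → no; 2× N (acyclic) → no; 3× C (acyclic) → match; 1× O (acyclic) → no; 1× Cl (acyclic) → no.
That gives 3 matching atoms.

3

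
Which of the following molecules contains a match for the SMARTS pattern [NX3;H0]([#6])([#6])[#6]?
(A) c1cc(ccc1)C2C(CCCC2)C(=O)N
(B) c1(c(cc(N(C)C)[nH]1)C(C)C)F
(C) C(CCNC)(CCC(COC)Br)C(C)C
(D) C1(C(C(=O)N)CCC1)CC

B

[NX3;H0]([#6])([#6])[#6] describes a trivalent nitrogen with no H, bonded to three carbons (a tertiary amine).
(A) has a primary amide (-C(=O)NH2) but the amide nitrogen has H2 and only one carbon neighbour.
(B) contains a dimethylamino group (-N(CH3)2), which satisfies every atom and bond constraint.
(C) has an N-methylamino group (-NHCH3) but the nitrogen still has one H (H1), not H0.
(D) has a primary amide (-C(=O)NH2) but the amide nitrogen has H2 and only one carbon neighbour.
So the answer is (B).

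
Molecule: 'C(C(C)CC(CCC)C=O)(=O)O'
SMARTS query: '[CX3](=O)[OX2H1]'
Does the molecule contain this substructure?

Yes

The pattern [CX3](=O)[OX2H1] describes an sp2 carbon double-bonded to O and single-bonded to an -OH oxygen — a carboxylic acid.
The molecule carries a carboxylic acid group (-C(=O)OH), whose atoms satisfy every constraint of the query, so the pattern matches.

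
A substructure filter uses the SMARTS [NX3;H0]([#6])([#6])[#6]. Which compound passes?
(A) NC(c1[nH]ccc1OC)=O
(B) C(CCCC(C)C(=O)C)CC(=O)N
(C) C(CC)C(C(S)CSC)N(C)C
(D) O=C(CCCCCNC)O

[NX3;H0]([#6])([#6])[#6] describes a trivalent nitrogen with no H, bonded to three carbons (a tertiary amine).
(A) has a primary amide (-C(=O)NH2) but the amide nitrogen has H2 and only one carbon neighbour.
(B) has a primary amide (-C(=O)NH2) but the amide nitrogen has H2 and only one carbon neighbour.
(C) contains a dimethylamino group (-N(CH3)2), which satisfies every atom and bond constraint.
(D) has an N-methylamino group (-NHCH3) but the nitrogen still has one H (H1), not H0.
So the answer is (C).

C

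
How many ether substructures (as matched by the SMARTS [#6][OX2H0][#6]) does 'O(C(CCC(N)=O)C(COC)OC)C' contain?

3

[#6][OX2H0][#6] is the SMARTS for an ether: an aliphatic oxygen bridging two carbons with no H on the oxygen.
The molecule carries 3 separate instances of a methoxy ether (-OCH3) meeting every constraint; each maps to a distinct set of atoms, giving 3 matches.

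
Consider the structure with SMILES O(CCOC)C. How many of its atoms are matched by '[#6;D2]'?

2

The query [#6;D2] means: any carbon bonded to exactly two heavy atoms.
Check the 6 heavy atoms by environment: 2× C (D2) → match; 2× O (D2) → no; 2× C (D1) → no.
That gives 2 matching atoms.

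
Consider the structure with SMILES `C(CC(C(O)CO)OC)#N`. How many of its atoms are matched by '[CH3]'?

1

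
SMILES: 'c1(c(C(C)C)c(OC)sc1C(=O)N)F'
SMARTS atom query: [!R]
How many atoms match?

The query [!R] means: !R matches any atom not in a ring.
Check the 14 heavy atoms by environment: 1× s (aromatic, in 5-ring) → no; 4× c (aromatic, in 5-ring) → no; 1× F (acyclic) → match; 5× C (acyclic) → match; 2× O (acyclic) → match; 1× N (acyclic) → match.
Summing the matching environments: 1 + 5 + 2 + 1 = 9 matching atoms.

9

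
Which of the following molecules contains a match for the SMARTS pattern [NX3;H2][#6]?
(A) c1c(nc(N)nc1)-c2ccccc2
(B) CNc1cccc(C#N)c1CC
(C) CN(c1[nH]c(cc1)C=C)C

A

[NX3;H2][#6] describes a trivalent nitrogen with two H attached to carbon (a primary amine).
(A) contains a primary amino group (-NH2), which satisfies every atom and bond constraint.
(B) has a nitrile (-C#N) but the nitrogen is NX1 (triple-bonded), not NX3 with two H.
(C) has a dimethylamino group (-N(CH3)2) but the nitrogen has H0, not H2.
So the answer is (A).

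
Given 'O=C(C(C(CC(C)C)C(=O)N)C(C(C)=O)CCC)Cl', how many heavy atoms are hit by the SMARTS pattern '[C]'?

14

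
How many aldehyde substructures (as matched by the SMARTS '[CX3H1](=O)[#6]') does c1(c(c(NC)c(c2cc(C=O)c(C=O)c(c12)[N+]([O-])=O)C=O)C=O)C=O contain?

5

[CX3H1](=O)[#6] is the SMARTS for an aldehyde: an sp2 carbon with one H, double-bonded to O and single-bonded to carbon.
The molecule carries 5 separate instances of an aldehyde (-CHO) meeting every constraint; each maps to a distinct set of atoms, giving 5 matches.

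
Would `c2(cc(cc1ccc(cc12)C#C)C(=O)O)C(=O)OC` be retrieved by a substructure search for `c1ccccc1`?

The pattern c1ccccc1 describes six aromatic carbons in a ring — a benzene ring.
The required atom environment is present in the molecule, so the pattern matches.

Yes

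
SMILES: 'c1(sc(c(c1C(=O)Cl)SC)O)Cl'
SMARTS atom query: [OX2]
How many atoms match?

1

The query [OX2] means: aliphatic oxygen with two total connections — ether, hydroxyl, or ester single-bond O.
Check the 12 heavy atoms by environment: 1× s (aromatic, X2) → no; 4× c (aromatic, X3) → no; 1× O (X2) → match; 2× Cl (X1) → no; 1× C (X3) → no; 1× O (X1) → no; 1× S (X2) → no; 1× C (X4) → no.
That gives 1 matching atom.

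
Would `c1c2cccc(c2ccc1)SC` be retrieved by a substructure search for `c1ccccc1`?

The pattern c1ccccc1 describes six aromatic carbons in a ring — a benzene ring.
The required atom environment is present in the molecule, so the pattern matches.

Yes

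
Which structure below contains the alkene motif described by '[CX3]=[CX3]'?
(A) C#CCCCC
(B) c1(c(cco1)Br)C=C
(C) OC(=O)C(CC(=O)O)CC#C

B

[CX3]=[CX3] describes a non-aromatic C=C double bond between two sp2 carbons (an alkene).
(A) has an ethynyl group (-C#CH) but the C-C bond is a triple bond, not a double bond.
(B) contains a vinyl group (-CH=CH2), which satisfies every atom and bond constraint.
(C) has an ethynyl group (-C#CH) but the C-C bond is a triple bond, not a double bond.
So the answer is (B).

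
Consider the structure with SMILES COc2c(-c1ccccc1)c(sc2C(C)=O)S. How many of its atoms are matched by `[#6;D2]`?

5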